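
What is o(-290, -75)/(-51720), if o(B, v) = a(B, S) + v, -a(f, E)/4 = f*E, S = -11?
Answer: 2567/10344 ≈ 0.24816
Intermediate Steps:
a(f, E) = -4*E*f (a(f, E) = -4*f*E = -4*E*f)
o(B, v) = v + 44*B (o(B, v) = -4*(-11)*B + v = 44*B + v = v + 44*B)
o(-290, -75)/(-51720) = (-75 + 44*(-290))/(-51720) = (-75 - 12760)*(-1/51720) = -12835*(-1/51720) = 2567/10344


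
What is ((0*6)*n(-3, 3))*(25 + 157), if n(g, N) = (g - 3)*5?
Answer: 0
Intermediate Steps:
n(g, N) = -15 + 5*g (n(g, N) = (-3 + g)*5 = -15 + 5*g)
((0*6)*n(-3, 3))*(25 + 157) = ((0*6)*(-15 + 5*(-3)))*(25 + 157) = (0*(-15 - 15))*182 = (0*(-30))*182 = 0*182 = 0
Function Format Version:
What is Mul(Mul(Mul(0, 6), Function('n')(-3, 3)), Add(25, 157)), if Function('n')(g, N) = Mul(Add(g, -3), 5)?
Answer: 0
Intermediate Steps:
Function('n')(g, N) = Add(-15, Mul(5, g)) (Function('n')(g, N) = Mul(Add(-3, g), 5) = Add(-15, Mul(5, g)))
Mul(Mul(Mul(0, 6), Function('n')(-3, 3)), Add(25, 157)) = Mul(Mul(Mul(0, 6), Add(-15, Mul(5, -3))), Add(25, 157)) = Mul(Mul(0, Add(-15, -15)), 182) = Mul(Mul(0, -30), 182) = Mul(0, 182) = 0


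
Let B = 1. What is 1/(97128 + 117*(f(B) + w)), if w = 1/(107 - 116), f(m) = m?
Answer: 1/97232 ≈ 1.0285e-5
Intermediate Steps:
w = -1/9 (w = 1/(-9) = -1/9 ≈ -0.11111)
1/(97128 + 117*(f(B) + w)) = 1/(97128 + 117*(1 - 1/9)) = 1/(97128 + 117*(8/9)) = 1/(97128 + 104) = 1/97232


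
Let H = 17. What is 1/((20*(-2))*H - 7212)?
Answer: -1/7892 ≈ -0.00012671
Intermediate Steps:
1/((20*(-2))*H - 7212) = 1/((20*(-2))*17 - 7212) = 1/(-40*17 - 7212) = 1/(-680 - 7212) = 1/(-7892) = -1/7892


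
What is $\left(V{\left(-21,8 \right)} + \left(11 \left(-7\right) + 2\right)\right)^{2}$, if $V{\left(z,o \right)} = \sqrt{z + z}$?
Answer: $\left(75 - i \sqrt{42}\right)^{2} \approx 5583.0 - 972.11 i$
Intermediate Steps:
$V{\left(z,o \right)} = \sqrt{2} \sqrt{z}$ ($V{\left(z,o \right)} = \sqrt{2 z} = \sqrt{2} \sqrt{z}$)
$\left(V{\left(-21,8 \right)} + \left(11 \left(-7\right) + 2\right)\right)^{2} = \left(\sqrt{2} \sqrt{-21} + \left(11 \left(-7\right) + 2\right)\right)^{2} = \left(\sqrt{2} i \sqrt{21} + \left(-77 + 2\right)\right)^{2} = \left(i \sqrt{42} - 75\right)^{2} = \left(-75 + i \sqrt{42}\right)^{2}$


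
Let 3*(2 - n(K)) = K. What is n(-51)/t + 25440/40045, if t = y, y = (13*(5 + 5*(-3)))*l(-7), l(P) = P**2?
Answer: 32258389/51017330 ≈ 0.63230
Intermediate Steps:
n(K) = 2 - K/3
y = -6370 (y = (13*(5 + 5*(-3)))*(-7)**2 = (13*(5 - 15))*49 = (13*(-10))*49 = -130*49 = -6370)
t = -6370
n(-51)/t + 25440/40045 = (2 - 1/3*(-51))/(-6370) + 25440/40045 = (2 + 17)*(-1/6370) + 25440*(1/40045) = 19*(-1/6370) + 5088/8009 = -19/6370 + 5088/8009 = 32258389/51017330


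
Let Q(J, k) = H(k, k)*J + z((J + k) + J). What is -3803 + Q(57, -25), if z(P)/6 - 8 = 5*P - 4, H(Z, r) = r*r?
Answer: 34516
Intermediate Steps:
H(Z, r) = r²
z(P) = 24 + 30*P (z(P) = 48 + 6*(5*P - 4) = 48 + 6*(-4 + 5*P) = 48 + (-24 + 30*P) = 24 + 30*P)
Q(J, k) = 24 + 30*k + 60*J + J*k² (Q(J, k) = k²*J + (24 + 30*((J + k) + J)) = J*k² + (24 + 30*(k + 2*J)) = J*k² + (24 + (30*k + 60*J)) = J*k² + (24 + 30*k + 60*J) = 24 + 30*k + 60*J + J*k²)
-3803 + Q(57, -25) = -3803 + (24 + 30*(-25) + 60*57 + 57*(-25)²) = -3803 + (24 - 750 + 3420 + 57*625) = -3803 + (24 - 750 + 3420 + 35625) = -3803 + 38319 = 34516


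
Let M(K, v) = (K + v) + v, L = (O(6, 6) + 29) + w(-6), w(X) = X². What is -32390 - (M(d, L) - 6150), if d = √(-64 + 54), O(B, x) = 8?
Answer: -26386 - I*√10 ≈ -26386.0 - 3.1623*I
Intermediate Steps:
L = 73 (L = (8 + 29) + (-6)² = 37 + 36 = 73)
d = I*√10 (d = √(-10) = I*√10 ≈ 3.1623*I)
M(K, v) = K + 2*v
-32390 - (M(d, L) - 6150) = -32390 - ((I*√10 + 2*73) - 6150) = -32390 - ((I*√10 + 146) - 6150) = -32390 - ((146 + I*√10) - 6150) = -32390 - (-6004 + I*√10) = -32390 + (6004 - I*√10) = -26386 - I*√10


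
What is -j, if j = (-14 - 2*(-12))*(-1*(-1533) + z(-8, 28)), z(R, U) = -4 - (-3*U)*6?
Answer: -20330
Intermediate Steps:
z(R, U) = -4 + 18*U (z(R, U) = -4 - (-18)*U = -4 + 18*U)
j = 20330 (j = (-14 - 2*(-12))*(-1*(-1533) + (-4 + 18*28)) = (-14 + 24)*(1533 + (-4 + 504)) = 10*(1533 + 500) = 10*2033 = 20330)
-j = -1*20330 = -20330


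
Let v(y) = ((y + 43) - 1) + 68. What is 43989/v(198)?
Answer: 3999/28 ≈ 142.82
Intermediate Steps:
v(y) = 110 + y (v(y) = ((43 + y) - 1) + 68 = (42 + y) + 68 = 110 + y)
43989/v(198) = 43989/(110 + 198) = 43989/308 = 43989*(1/308) = 3999/28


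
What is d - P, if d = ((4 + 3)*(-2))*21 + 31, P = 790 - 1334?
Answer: 281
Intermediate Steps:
P = -544
d = -263 (d = (7*(-2))*21 + 31 = -14*21 + 31 = -294 + 31 = -263)
d - P = -263 - 1*(-544) = -263 + 544 = 281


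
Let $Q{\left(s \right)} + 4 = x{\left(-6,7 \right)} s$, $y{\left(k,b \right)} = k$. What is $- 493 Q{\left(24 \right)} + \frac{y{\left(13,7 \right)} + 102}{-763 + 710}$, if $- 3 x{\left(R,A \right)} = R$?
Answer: $- \frac{1149791}{53} \approx -21694.0$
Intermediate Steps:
$x{\left(R,A \right)} = - \frac{R}{3}$
$Q{\left(s \right)} = -4 + 2 s$ ($Q{\left(s \right)} = -4 + \left(- \frac{1}{3}\right) \left(-6\right) s = -4 + 2 s$)
$- 493 Q{\left(24 \right)} + \frac{y{\left(13,7 \right)} + 102}{-763 + 710} = - 493 \left(-4 + 2 \cdot 24\right) + \frac{13 + 102}{-763 + 710} = - 493 \left(-4 + 48\right) + \frac{115}{-53} = \left(-493\right) 44 + 115 \left(- \frac{1}{53}\right) = -21692 - \frac{115}{53} = - \frac{1149791}{53}$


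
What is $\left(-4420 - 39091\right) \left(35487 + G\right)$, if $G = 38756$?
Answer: $-3230387173$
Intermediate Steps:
$\left(-4420 - 39091\right) \left(35487 + G\right) = \left(-4420 - 39091\right) \left(35487 + 38756\right) = \left(-43511\right) 74243 = -3230387173$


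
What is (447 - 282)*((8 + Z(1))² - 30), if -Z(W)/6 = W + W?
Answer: -2310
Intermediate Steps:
Z(W) = -12*W (Z(W) = -6*(W + W) = -12*W)
(447 - 282)*((8 + Z(1))² - 30) = (447 - 282)*((8 - 12*1)² - 30) = 165*((8 - 12)² - 30) = 165*((-4)² - 30) = 165*(16 - 30) = 165*(-14) = -2310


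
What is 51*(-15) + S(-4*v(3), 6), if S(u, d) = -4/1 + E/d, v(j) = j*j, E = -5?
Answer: -4619/6 ≈ -769.83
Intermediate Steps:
v(j) = j²
S(u, d) = -4 - 5/d (S(u, d) = -4/1 - 5/d = -4*1 - 5/d = -4 - 5/d)
51*(-15) + S(-4*v(3), 6) = 51*(-15) + (-4 - 5/6) = -765 + (-4 - 5*⅙) = -765 + (-4 - ⅚) = -765 - 29/6 = -4619/6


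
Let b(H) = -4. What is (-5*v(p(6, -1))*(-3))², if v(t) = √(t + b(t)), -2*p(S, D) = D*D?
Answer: -2025/2 ≈ -1012.5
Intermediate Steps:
p(S, D) = -D²/2 (p(S, D) = -D*D/2 = -D²/2)
v(t) = √(-4 + t) (v(t) = √(t - 4) = √(-4 + t))
(-5*v(p(6, -1))*(-3))² = (-5*√(-4 - ½*(-1)²)*(-3))² = (-5*√(-4 - ½*1)*(-3))² = (-5*√(-4 - ½)*(-3))² = (-15*I*√2/2*(-3))² = (45*I*√2/2)² = -2025/2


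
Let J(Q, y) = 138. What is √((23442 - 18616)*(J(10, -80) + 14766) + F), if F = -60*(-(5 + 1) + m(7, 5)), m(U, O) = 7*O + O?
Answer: 2*√17981166 ≈ 8480.8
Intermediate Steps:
m(U, O) = 8*O
F = -2040 (F = -60*(-(5 + 1) + 8*5) = -60*(-1*6 + 40) = -60*(-6 + 40) = -60*34 = -2040)
√((23442 - 18616)*(J(10, -80) + 14766) + F) = √((23442 - 18616)*(138 + 14766) - 2040) = √(4826*14904 - 2040) = √(71926704 - 2040) = √71924664 = 2*√17981166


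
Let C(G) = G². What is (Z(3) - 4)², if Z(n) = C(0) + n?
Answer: 1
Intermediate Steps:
Z(n) = n (Z(n) = 0² + n = 0 + n = n)
(Z(3) - 4)² = (3 - 4)² = (-1)² = 1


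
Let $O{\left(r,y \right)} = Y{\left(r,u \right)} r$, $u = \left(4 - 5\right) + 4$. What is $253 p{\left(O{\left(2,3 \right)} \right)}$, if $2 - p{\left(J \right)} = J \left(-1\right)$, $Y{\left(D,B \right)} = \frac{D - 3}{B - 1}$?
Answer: $253$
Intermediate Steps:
$u = 3$ ($u = -1 + 4 = 3$)
$Y{\left(D,B \right)} = \frac{-3 + D}{-1 + B}$
$O{\left(r,y \right)} = r \left(- \frac{3}{2} + \frac{r}{2}\right)$ ($O{\left(r,y \right)} = \frac{-3 + r}{-1 + 3} r = \frac{-3 + r}{2} r = \left(- \frac{3}{2} + \frac{r}{2}\right) r = r \left(- \frac{3}{2} + \frac{r}{2}\right)$)
$p{\left(J \right)} = 2 + J$ ($p{\left(J \right)} = 2 - J \left(-1\right) = 2 - - J = 2 + J$)
$253 p{\left(O{\left(2,3 \right)} \right)} = 253 \left(2 + \frac{1}{2} \cdot 2 \left(-3 + 2\right)\right) = 253 \left(2 + \frac{1}{2} \cdot 2 \left(-1\right)\right) = 253 \left(2 - 1\right) = 253 \cdot 1 = 253$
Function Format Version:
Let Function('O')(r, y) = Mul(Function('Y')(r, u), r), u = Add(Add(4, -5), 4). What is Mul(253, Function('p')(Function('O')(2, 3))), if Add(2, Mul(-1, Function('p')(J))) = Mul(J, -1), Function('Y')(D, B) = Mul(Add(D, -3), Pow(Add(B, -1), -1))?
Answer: 253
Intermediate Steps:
u = 3 (u = Add(-1, 4) = 3)
Function('Y')(D, B) = Mul(Pow(Add(-1, B), -1), Add(-3, D)) (Function('Y')(D, B) = Mul(Add(-3, D), Pow(Add(-1, B), -1)) = Mul(Pow(Add(-1, B), -1), Add(-3, D)))
Function('O')(r, y) = Mul(r, Add(Rational(-3, 2), Mul(Rational(1, 2), r))) (Function('O')(r, y) = Mul(Mul(Pow(Add(-1, 3), -1), Add(-3, r)), r) = Mul(Mul(Pow(2, -1), Add(-3, r)), r) = Mul(Mul(Rational(1, 2), Add(-3, r)), r) = Mul(Add(Rational(-3, 2), Mul(Rational(1, 2), r)), r) = Mul(r, Add(Rational(-3, 2), Mul(Rational(1, 2), r))))
Function('p')(J) = Add(2, J) (Function('p')(J) = Add(2, Mul(-1, Mul(J, -1))) = Add(2, Mul(-1, Mul(-1, J))) = Add(2, J))
Mul(253, Function('p')(Function('O')(2, 3))) = Mul(253, Add(2, Mul(Rational(1, 2), 2, Add(-3, 2)))) = Mul(253, Add(2, Mul(Rational(1, 2), 2, -1))) = Mul(253, Add(2, -1)) = Mul(253, 1) = 253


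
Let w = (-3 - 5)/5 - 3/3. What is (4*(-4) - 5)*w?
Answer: 273/5 ≈ 54.600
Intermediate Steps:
w = -13/5 (w = -8*⅕ - 3*⅓ = -8/5 - 1 = -13/5 ≈ -2.6000)
(4*(-4) - 5)*w = (4*(-4) - 5)*(-13/5) = (-16 - 5)*(-13/5) = -21*(-13/5) = 273/5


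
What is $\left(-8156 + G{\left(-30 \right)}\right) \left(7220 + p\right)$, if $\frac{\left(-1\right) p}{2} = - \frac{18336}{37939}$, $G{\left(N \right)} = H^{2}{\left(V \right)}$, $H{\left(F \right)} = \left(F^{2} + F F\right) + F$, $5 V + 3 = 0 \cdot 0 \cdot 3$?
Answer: $- \frac{1396489528963732}{23711875} \approx -5.8894 \cdot 10^{7}$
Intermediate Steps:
$V = - \frac{3}{5}$ ($V = - \frac{3}{5} + \frac{0 \cdot 0 \cdot 3}{5} = - \frac{3}{5} + \frac{0 \cdot 3}{5} = - \frac{3}{5} + \frac{1}{5} \cdot 0 = - \frac{3}{5} + 0 = - \frac{3}{5} \approx -0.6$)
$H{\left(F \right)} = F + 2 F^{2}$ ($H{\left(F \right)} = \left(F^{2} + F^{2}\right) + F = 2 F^{2} + F = F + 2 F^{2}$)
$G{\left(N \right)} = \frac{9}{625}$ ($G{\left(N \right)} = \left(- \frac{3 \left(1 + 2 \left(- \frac{3}{5}\right)\right)}{5}\right)^{2} = \left(- \frac{3 \left(1 - \frac{6}{5}\right)}{5}\right)^{2} = \left(\left(- \frac{3}{5}\right) \left(- \frac{1}{5}\right)\right)^{2} = \left(\frac{3}{25}\right)^{2} = \frac{9}{625}$)
$p = \frac{36672}{37939}$ ($p = - 2 \left(- \frac{18336}{37939}\right) = - 2 \left(\left(-18336\right) \frac{1}{37939}\right) = \left(-2\right) \left(- \frac{18336}{37939}\right) = \frac{36672}{37939} \approx 0.9666$)
$\left(-8156 + G{\left(-30 \right)}\right) \left(7220 + p\right) = \left(-8156 + \frac{9}{625}\right) \left(7220 + \frac{36672}{37939}\right) = \left(- \frac{5097491}{625}\right) \frac{273956252}{37939} = - \frac{1396489528963732}{23711875}$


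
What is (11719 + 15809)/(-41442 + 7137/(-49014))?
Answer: -149917488/225693925 ≈ -0.66425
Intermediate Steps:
(11719 + 15809)/(-41442 + 7137/(-49014)) = 27528/(-41442 + 7137*(-1/49014)) = 27528/(-41442 - 793/5446) = 27528/(-225693925/5446) = 27528*(-5446/225693925) = -149917488/225693925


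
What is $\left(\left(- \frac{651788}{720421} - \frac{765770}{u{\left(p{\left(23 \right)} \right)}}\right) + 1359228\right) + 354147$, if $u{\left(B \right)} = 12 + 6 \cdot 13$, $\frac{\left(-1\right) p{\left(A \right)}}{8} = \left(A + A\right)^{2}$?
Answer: $\frac{11053988432866}{6483789} \approx 1.7049 \cdot 10^{6}$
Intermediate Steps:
$p{\left(A \right)} = - 32 A^{2}$ ($p{\left(A \right)} = - 8 \left(A + A\right)^{2} = - 8 \left(2 A\right)^{2} = - 8 \cdot 4 A^{2} = - 32 A^{2}$)
$u{\left(B \right)} = 90$ ($u{\left(B \right)} = 12 + 78 = 90$)
$\left(\left(- \frac{651788}{720421} - \frac{765770}{u{\left(p{\left(23 \right)} \right)}}\right) + 1359228\right) + 354147 = \left(\left(- \frac{651788}{720421} - \frac{765770}{90}\right) + 1359228\right) + 354147 = \left(\left(\left(-651788\right) \frac{1}{720421} - \frac{76577}{9}\right) + 1359228\right) + 354147 = \left(\left(- \frac{651788}{720421} - \frac{76577}{9}\right) + 1359228\right) + 354147 = \left(- \frac{55173545009}{6483789} + 1359228\right) + 354147 = \frac{8757774009883}{6483789} + 354147 = \frac{11053988432866}{6483789}$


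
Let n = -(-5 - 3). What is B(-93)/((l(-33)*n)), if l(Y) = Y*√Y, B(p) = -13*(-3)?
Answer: 13*I*√33/2904 ≈ 0.025716*I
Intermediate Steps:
B(p) = 39
l(Y) = Y^(3/2)
n = 8 (n = -1*(-8) = 8)
B(-93)/((l(-33)*n)) = 39/(((-33)^(3/2)*8)) = 39/((-33*I*√33*8)) = 39/((-264*I*√33)) = 39*(I*√33/8712) = 13*I*√33/2904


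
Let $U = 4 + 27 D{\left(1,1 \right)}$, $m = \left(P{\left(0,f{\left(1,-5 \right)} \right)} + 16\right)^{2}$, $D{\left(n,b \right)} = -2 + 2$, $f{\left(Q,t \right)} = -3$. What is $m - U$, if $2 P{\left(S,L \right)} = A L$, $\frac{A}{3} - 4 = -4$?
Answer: $252$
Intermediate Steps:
$A = 0$ ($A = 12 + 3 \left(-4\right) = 12 - 12 = 0$)
$P{\left(S,L \right)} = 0$ ($P{\left(S,L \right)} = \frac{0 L}{2} = \frac{1}{2} \cdot 0 = 0$)
$D{\left(n,b \right)} = 0$
$m = 256$ ($m = \left(0 + 16\right)^{2} = 16^{2} = 256$)
$U = 4$ ($U = 4 + 27 \cdot 0 = 4 + 0 = 4$)
$m - U = 256 - 4 = 252$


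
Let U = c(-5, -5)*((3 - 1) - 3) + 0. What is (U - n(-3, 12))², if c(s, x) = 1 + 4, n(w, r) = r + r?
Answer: 841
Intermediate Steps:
n(w, r) = 2*r
c(s, x) = 5
U = -5 (U = 5*((3 - 1) - 3) + 0 = 5*(2 - 3) + 0 = 5*(-1) + 0 = -5 + 0 = -5)
(U - n(-3, 12))² = (-5 - 2*12)² = (-5 - 1*24)² = (-5 - 24)² = (-29)² = 841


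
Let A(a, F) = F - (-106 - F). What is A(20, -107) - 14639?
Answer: -14747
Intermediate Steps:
A(a, F) = 106 + 2*F (A(a, F) = F + (106 + F) = 106 + 2*F)
A(20, -107) - 14639 = (106 + 2*(-107)) - 14639 = (106 - 214) - 14639 = -108 - 14639 = -14747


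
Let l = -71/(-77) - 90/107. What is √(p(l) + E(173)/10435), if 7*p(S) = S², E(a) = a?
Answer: √6343699250399070/601817755 ≈ 0.13234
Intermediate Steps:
l = 667/8239 (l = -71*(-1/77) - 90*1/107 = 71/77 - 90/107 = 667/8239 ≈ 0.080956)
p(S) = S²/7
√(p(l) + E(173)/10435) = √((667/8239)²/7 + 173/10435) = √((⅐)*(444889/67881121) + 173*(1/10435)) = √(444889/475167847 + 173/10435) = √(86846454246/4958376483445) = √6343699250399070/601817755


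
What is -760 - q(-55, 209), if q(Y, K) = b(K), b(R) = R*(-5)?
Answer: 285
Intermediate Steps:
b(R) = -5*R
q(Y, K) = -5*K
-760 - q(-55, 209) = -760 - (-5)*209 = -760 - 1*(-1045) = -760 + 1045 = 285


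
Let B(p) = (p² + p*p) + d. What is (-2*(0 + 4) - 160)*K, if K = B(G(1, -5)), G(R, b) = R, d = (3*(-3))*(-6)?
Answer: -9408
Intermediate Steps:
d = 54 (d = -9*(-6) = 54)
B(p) = 54 + 2*p² (B(p) = (p² + p*p) + 54 = (p² + p²) + 54 = 2*p² + 54 = 54 + 2*p²)
K = 56 (K = 54 + 2*1² = 54 + 2*1 = 54 + 2 = 56)
(-2*(0 + 4) - 160)*K = (-2*(0 + 4) - 160)*56 = (-2*4 - 160)*56 = (-8 - 160)*56 = -168*56 = -9408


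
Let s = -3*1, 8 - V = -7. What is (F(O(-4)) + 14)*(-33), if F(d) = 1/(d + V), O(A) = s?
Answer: -1859/4 ≈ -464.75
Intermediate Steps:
V = 15 (V = 8 - 1*(-7) = 8 + 7 = 15)
s = -3
O(A) = -3
F(d) = 1/(15 + d) (F(d) = 1/(d + 15) = 1/(15 + d))
(F(O(-4)) + 14)*(-33) = (1/(15 - 3) + 14)*(-33) = (1/12 + 14)*(-33) = (169/12)*(-33) = -1859/4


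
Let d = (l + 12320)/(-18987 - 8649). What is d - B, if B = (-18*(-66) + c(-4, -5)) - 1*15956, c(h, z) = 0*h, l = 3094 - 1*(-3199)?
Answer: 58301405/3948 ≈ 14767.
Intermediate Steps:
l = 6293 (l = 3094 + 3199 = 6293)
d = -2659/3948 (d = (6293 + 12320)/(-18987 - 8649) = 18613/(-27636) = 18613*(-1/27636) = -2659/3948 ≈ -0.67351)
c(h, z) = 0
B = -14768 (B = (-18*(-66) + 0) - 1*15956 = (1188 + 0) - 15956 = 1188 - 15956 = -14768)
d - B = -2659/3948 - 1*(-14768) = -2659/3948 + 14768 = 58301405/3948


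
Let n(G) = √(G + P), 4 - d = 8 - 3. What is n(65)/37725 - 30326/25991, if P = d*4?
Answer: -30326/25991 + √61/37725 ≈ -1.1666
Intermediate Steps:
d = -1 (d = 4 - (8 - 3) = 4 - 1*5 = 4 - 5 = -1)
P = -4 (P = -1*4 = -4)
n(G) = √(-4 + G) (n(G) = √(G - 4) = √(-4 + G))
n(65)/37725 - 30326/25991 = √(-4 + 65)/37725 - 30326/25991 = √61*(1/37725) - 30326*1/25991 = √61/37725 - 30326/25991 = -30326/25991 + √61/37725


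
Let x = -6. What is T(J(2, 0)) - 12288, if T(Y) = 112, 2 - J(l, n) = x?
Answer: -12176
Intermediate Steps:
J(l, n) = 8 (J(l, n) = 2 - 1*(-6) = 2 + 6 = 8)
T(J(2, 0)) - 12288 = 112 - 12288 = -12176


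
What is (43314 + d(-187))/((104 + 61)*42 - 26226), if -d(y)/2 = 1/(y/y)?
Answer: -2707/1206 ≈ -2.2446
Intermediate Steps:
d(y) = -2 (d(y) = -2/(y/y) = -2/1 = -2*1 = -2)
(43314 + d(-187))/((104 + 61)*42 - 26226) = (43314 - 2)/((104 + 61)*42 - 26226) = 43312/(165*42 - 26226) = 43312/(6930 - 26226) = 43312/(-19296) = 43312*(-1/19296) = -2707/1206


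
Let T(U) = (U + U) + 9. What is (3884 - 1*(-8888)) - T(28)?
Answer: 12707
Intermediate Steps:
T(U) = 9 + 2*U (T(U) = 2*U + 9 = 9 + 2*U)
(3884 - 1*(-8888)) - T(28) = (3884 - 1*(-8888)) - (9 + 2*28) = (3884 + 8888) - (9 + 56) = 12772 - 1*65 = 12772 - 65 = 12707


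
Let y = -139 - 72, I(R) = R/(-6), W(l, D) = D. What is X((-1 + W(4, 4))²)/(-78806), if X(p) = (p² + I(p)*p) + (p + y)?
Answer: 269/157612 ≈ 0.0017067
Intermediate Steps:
I(R) = -R/6 (I(R) = R*(-⅙) = -R/6)
y = -211
X(p) = -211 + p + 5*p²/6 (X(p) = (p² + (-p/6)*p) + (p - 211) = (p² - p²/6) + (-211 + p) = 5*p²/6 + (-211 + p) = -211 + p + 5*p²/6)
X((-1 + W(4, 4))²)/(-78806) = (-211 + (-1 + 4)² + 5*((-1 + 4)²)²/6)/(-78806) = (-211 + 3² + 5*(3²)²/6)*(-1/78806) = (-211 + 9 + (⅚)*9²)*(-1/78806) = (-211 + 9 + (⅚)*81)*(-1/78806) = (-211 + 9 + 135/2)*(-1/78806) = -269/2*(-1/78806) = 269/157612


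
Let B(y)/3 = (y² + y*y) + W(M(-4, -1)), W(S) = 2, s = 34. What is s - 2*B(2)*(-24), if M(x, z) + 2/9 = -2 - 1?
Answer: 1474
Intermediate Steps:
M(x, z) = -29/9 (M(x, z) = -2/9 + (-2 - 1) = -2/9 - 3 = -29/9)
B(y) = 6 + 6*y² (B(y) = 3*((y² + y*y) + 2) = 3*((y² + y²) + 2) = 3*(2*y² + 2) = 3*(2 + 2*y²) = 6 + 6*y²)
s - 2*B(2)*(-24) = 34 - 2*(6 + 6*2²)*(-24) = 34 - 2*(6 + 6*4)*(-24) = 34 - 2*(6 + 24)*(-24) = 34 - 2*30*(-24) = 34 - 60*(-24) = 34 + 1440 = 1474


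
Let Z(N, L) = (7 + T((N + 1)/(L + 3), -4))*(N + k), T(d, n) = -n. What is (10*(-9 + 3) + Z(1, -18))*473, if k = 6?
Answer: 8041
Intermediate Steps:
Z(N, L) = 66 + 11*N (Z(N, L) = (7 - 1*(-4))*(N + 6) = (7 + 4)*(6 + N) = 11*(6 + N) = 66 + 11*N)
(10*(-9 + 3) + Z(1, -18))*473 = (10*(-9 + 3) + (66 + 11*1))*473 = (10*(-6) + (66 + 11))*473 = (-60 + 77)*473 = 17*473 = 8041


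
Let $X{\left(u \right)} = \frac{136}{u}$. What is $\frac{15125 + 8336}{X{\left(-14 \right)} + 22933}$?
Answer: $\frac{164227}{160463} \approx 1.0235$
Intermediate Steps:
$\frac{15125 + 8336}{X{\left(-14 \right)} + 22933} = \frac{15125 + 8336}{\frac{136}{-14} + 22933} = \frac{23461}{136 \left(- \frac{1}{14}\right) + 22933} = \frac{23461}{- \frac{68}{7} + 22933} = \frac{23461}{\frac{160463}{7}} = 23461 \cdot \frac{7}{160463} = \frac{164227}{160463}$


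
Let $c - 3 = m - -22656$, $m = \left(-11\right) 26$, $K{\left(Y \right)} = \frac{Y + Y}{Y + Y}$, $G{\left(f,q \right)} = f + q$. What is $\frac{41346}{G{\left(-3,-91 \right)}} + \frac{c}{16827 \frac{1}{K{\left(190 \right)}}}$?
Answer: $- \frac{346813040}{790869} \approx -438.52$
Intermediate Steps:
$K{\left(Y \right)} = 1$ ($K{\left(Y \right)} = \frac{2 Y}{2 Y} = 2 Y \frac{1}{2 Y} = 1$)
$m = -286$
$c = 22373$ ($c = 3 - -22370 = 3 + \left(-286 + 22656\right) = 3 + 22370 = 22373$)
$\frac{41346}{G{\left(-3,-91 \right)}} + \frac{c}{16827 \frac{1}{K{\left(190 \right)}}} = \frac{41346}{-3 - 91} + \frac{22373}{16827 \cdot 1^{-1}} = \frac{41346}{-94} + \frac{22373}{16827 \cdot 1} = 41346 \left(- \frac{1}{94}\right) + \frac{22373}{16827} = - \frac{20673}{47} + 22373 \cdot \frac{1}{16827} = - \frac{20673}{47} + \frac{22373}{16827} = - \frac{346813040}{790869}$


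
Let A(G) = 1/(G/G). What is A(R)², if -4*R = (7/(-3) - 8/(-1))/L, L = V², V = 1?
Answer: 1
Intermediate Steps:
L = 1 (L = 1² = 1)
R = -17/12 (R = -(7/(-3) - 8/(-1))/(4*1) = -(7*(-⅓) - 8*(-1))/4 = -(-7/3 + 8)/4 = -17/12 ≈ -1.4167)
A(G) = 1 (A(G) = 1/1 = 1)
A(R)² = 1² = 1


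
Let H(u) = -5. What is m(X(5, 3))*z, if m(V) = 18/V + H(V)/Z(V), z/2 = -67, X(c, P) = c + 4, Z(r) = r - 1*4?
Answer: -134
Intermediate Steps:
Z(r) = -4 + r (Z(r) = r - 4 = -4 + r)
X(c, P) = 4 + c
z = -134 (z = 2*(-67) = -134)
m(V) = -5/(-4 + V) + 18/V (m(V) = 18/V - 5/(-4 + V) = -5/(-4 + V) + 18/V)
m(X(5, 3))*z = ((-72 + 13*(4 + 5))/((4 + 5)*(-4 + (4 + 5))))*(-134) = ((-72 + 13*9)/(9*(-4 + 9)))*(-134) = ((1/9)*(-72 + 117)/5)*(-134) = ((1/9)*(1/5)*45)*(-134) = 1*(-134) = -134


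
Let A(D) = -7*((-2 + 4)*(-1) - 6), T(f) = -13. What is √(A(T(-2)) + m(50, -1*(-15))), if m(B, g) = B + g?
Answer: 11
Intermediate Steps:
A(D) = 56 (A(D) = -7*(2*(-1) - 6) = -7*(-2 - 6) = -7*(-8) = 56)
√(A(T(-2)) + m(50, -1*(-15))) = √(56 + (50 - 1*(-15))) = √(56 + (50 + 15)) = √(56 + 65) = √121 = 11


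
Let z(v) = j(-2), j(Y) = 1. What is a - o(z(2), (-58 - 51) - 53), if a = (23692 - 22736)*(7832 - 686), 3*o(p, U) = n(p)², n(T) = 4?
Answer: 20494712/3 ≈ 6.8316e+6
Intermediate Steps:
z(v) = 1
o(p, U) = 16/3 (o(p, U) = (⅓)*4² = (⅓)*16 = 16/3)
a = 6831576 (a = 956*7146 = 6831576)
a - o(z(2), (-58 - 51) - 53) = 6831576 - 1*16/3 = 6831576 - 16/3 = 20494712/3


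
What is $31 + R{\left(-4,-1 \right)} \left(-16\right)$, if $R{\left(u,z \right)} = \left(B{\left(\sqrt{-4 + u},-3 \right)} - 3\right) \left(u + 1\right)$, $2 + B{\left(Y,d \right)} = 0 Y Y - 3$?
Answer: $-353$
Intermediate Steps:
$B{\left(Y,d \right)} = -5$ ($B{\left(Y,d \right)} = -2 + \left(0 Y Y - 3\right) = -2 - \left(3 + 0 Y\right) = -2 + \left(0 - 3\right) = -2 - 3 = -5$)
$R{\left(u,z \right)} = -8 - 8 u$ ($R{\left(u,z \right)} = \left(-5 - 3\right) \left(u + 1\right) = - 8 \left(1 + u\right) = -8 - 8 u$)
$31 + R{\left(-4,-1 \right)} \left(-16\right) = 31 + \left(-8 - -32\right) \left(-16\right) = 31 + \left(-8 + 32\right) \left(-16\right) = 31 + 24 \left(-16\right) = 31 - 384 = -353$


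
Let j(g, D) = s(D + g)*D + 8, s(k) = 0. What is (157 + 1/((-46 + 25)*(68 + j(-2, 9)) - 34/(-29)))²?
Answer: 52725330410841/2139062500 ≈ 24649.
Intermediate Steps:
j(g, D) = 8 (j(g, D) = 0*D + 8 = 0 + 8 = 8)
(157 + 1/((-46 + 25)*(68 + j(-2, 9)) - 34/(-29)))² = (157 + 1/((-46 + 25)*(68 + 8) - 34/(-29)))² = (157 + 1/(-21*76 - 34*(-1/29)))² = (157 + 1/(-1596 + 34/29))² = (157 + 1/(-46250/29))² = (157 - 29/46250)² = (7261221/46250)² = 52725330410841/2139062500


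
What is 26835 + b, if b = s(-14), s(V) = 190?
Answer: 27025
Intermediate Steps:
b = 190
26835 + b = 26835 + 190 = 27025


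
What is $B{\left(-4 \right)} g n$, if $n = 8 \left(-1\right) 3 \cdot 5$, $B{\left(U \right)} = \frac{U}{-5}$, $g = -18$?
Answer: $1728$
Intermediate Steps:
$B{\left(U \right)} = - \frac{U}{5}$ ($B{\left(U \right)} = U \left(- \frac{1}{5}\right) = - \frac{U}{5}$)
$n = -120$ ($n = 8 \left(\left(-3\right) 5\right) = 8 \left(-15\right) = -120$)
$B{\left(-4 \right)} g n = \left(- \frac{1}{5}\right) \left(-4\right) \left(-18\right) \left(-120\right) = \frac{4}{5} \left(-18\right) \left(-120\right) = \left(- \frac{72}{5}\right) \left(-120\right) = 1728$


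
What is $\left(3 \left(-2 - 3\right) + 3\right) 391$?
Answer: $-4692$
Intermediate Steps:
$\left(3 \left(-2 - 3\right) + 3\right) 391 = \left(3 \left(-5\right) + 3\right) 391 = \left(-15 + 3\right) 391 = \left(-12\right) 391 = -4692$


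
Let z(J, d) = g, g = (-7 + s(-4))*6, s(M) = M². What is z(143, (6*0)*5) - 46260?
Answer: -46206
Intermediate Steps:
g = 54 (g = (-7 + (-4)²)*6 = (-7 + 16)*6 = 9*6 = 54)
z(J, d) = 54
z(143, (6*0)*5) - 46260 = 54 - 46260 = -46206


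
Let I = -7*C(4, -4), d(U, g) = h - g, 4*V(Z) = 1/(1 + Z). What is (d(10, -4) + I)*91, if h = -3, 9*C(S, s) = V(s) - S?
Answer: 41041/108 ≈ 380.01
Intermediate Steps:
V(Z) = 1/(4*(1 + Z))
C(S, s) = -S/9 + 1/(36*(1 + s)) (C(S, s) = (1/(4*(1 + s)) - S)/9 = (-S + 1/(4*(1 + s)))/9 = -S/9 + 1/(36*(1 + s)))
d(U, g) = -3 - g
I = 343/108 (I = -7*(1 - 4*4*(1 - 4))/(36*(1 - 4)) = -7*(1 - 4*4*(-3))/(36*(-3)) = -7*(-1)*(1 + 48)/(36*3) = -7*(-1)*49/(36*3) = -7*(-49/108) = 343/108 ≈ 3.1759)
(d(10, -4) + I)*91 = ((-3 - 1*(-4)) + 343/108)*91 = ((-3 + 4) + 343/108)*91 = (1 + 343/108)*91 = (451/108)*91 = 41041/108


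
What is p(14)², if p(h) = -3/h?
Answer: 9/196 ≈ 0.045918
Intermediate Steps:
p(14)² = (-3/14)² = 9/196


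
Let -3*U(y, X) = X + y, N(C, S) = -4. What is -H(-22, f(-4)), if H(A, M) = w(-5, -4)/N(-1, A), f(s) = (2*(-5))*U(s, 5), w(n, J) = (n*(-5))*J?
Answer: -25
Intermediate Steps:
w(n, J) = -5*J*n (w(n, J) = (-5*n)*J = -5*J*n)
U(y, X) = -X/3 - y/3 (U(y, X) = -(X + y)/3 = -X/3 - y/3)
f(s) = 50/3 + 10*s/3 (f(s) = (2*(-5))*(-⅓*5 - s/3) = -10*(-5/3 - s/3) = 50/3 + 10*s/3)
H(A, M) = 25 (H(A, M) = -5*(-4)*(-5)/(-4) = -100*(-¼) = 25)
-H(-22, f(-4)) = -1*25 = -25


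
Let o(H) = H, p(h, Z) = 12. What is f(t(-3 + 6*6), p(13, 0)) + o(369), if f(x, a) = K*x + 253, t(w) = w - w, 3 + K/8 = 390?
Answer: 622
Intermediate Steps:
K = 3096 (K = -24 + 8*390 = -24 + 3120 = 3096)
t(w) = 0
f(x, a) = 253 + 3096*x (f(x, a) = 3096*x + 253 = 253 + 3096*x)
f(t(-3 + 6*6), p(13, 0)) + o(369) = (253 + 3096*0) + 369 = (253 + 0) + 369 = 253 + 369 = 622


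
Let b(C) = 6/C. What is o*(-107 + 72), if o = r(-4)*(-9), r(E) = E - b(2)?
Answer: -2205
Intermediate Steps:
r(E) = -3 + E (r(E) = E - 6/2 = E - 1*3 = E - 3 = -3 + E)
o = 63 (o = (-3 - 4)*(-9) = -7*(-9) = 63)
o*(-107 + 72) = 63*(-107 + 72) = 63*(-35) = -2205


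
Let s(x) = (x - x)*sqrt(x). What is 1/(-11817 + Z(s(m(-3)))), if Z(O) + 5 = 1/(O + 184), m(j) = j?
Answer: -184/2175247 ≈ -8.4588e-5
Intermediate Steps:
s(x) = 0 (s(x) = 0*sqrt(x) = 0)
Z(O) = -5 + 1/(184 + O) (Z(O) = -5 + 1/(O + 184) = -5 + 1/(184 + O))
1/(-11817 + Z(s(m(-3)))) = 1/(-11817 + (-919 - 5*0)/(184 + 0)) = 1/(-11817 + (-919 + 0)/184) = 1/(-11817 + (1/184)*(-919)) = 1/(-11817 - 919/184) = 1/(-2175247/184) = -184/2175247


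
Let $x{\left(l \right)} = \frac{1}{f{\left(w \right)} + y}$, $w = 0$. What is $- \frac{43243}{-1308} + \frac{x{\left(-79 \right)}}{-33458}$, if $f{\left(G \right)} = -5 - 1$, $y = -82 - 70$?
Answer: $\frac{14287389985}{432160257} \approx 33.06$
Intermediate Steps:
$y = -152$
$f{\left(G \right)} = -6$ ($f{\left(G \right)} = -5 - 1 = -6$)
$x{\left(l \right)} = - \frac{1}{158}$ ($x{\left(l \right)} = \frac{1}{-6 - 152} = \frac{1}{-158} = - \frac{1}{158}$)
$- \frac{43243}{-1308} + \frac{x{\left(-79 \right)}}{-33458} = - \frac{43243}{-1308} - \frac{1}{158 \left(-33458\right)} = \left(-43243\right) \left(- \frac{1}{1308}\right) - - \frac{1}{5286364} = \frac{43243}{1308} + \frac{1}{5286364} = \frac{14287389985}{432160257}$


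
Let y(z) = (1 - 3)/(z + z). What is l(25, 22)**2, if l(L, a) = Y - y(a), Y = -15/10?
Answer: 256/121 ≈ 2.1157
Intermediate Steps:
Y = -3/2 (Y = -15*1/10 = -3/2 ≈ -1.5000)
y(z) = -1/z (y(z) = -2*1/(2*z) = -1/z)
l(L, a) = -3/2 + 1/a (l(L, a) = -3/2 - (-1)/a = -3/2 + 1/a)
l(25, 22)**2 = (-3/2 + 1/22)**2 = (-16/11)**2 = 256/121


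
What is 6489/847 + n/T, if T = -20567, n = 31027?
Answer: 15311342/2488607 ≈ 6.1526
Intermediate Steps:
6489/847 + n/T = 6489/847 + 31027/(-20567) = 6489*(1/847) + 31027*(-1/20567) = 927/121 - 31027/20567 = 15311342/2488607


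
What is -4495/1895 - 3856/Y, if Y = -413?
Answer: 1090137/156527 ≈ 6.9645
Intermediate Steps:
-4495/1895 - 3856/Y = -4495/1895 - 3856/(-413) = -4495*1/1895 - 3856*(-1/413) = -899/379 + 3856/413 = 1090137/156527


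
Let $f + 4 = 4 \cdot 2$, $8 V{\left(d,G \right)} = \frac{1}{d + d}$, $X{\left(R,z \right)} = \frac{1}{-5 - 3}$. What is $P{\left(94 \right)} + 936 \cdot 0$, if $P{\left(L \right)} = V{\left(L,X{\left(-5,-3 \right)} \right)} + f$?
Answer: $\frac{6017}{1504} \approx 4.0007$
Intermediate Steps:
$X{\left(R,z \right)} = - \frac{1}{8}$ ($X{\left(R,z \right)} = \frac{1}{-8} = - \frac{1}{8}$)
$V{\left(d,G \right)} = \frac{1}{16 d}$ ($V{\left(d,G \right)} = \frac{1}{8 \left(d + d\right)} = \frac{1}{8 \cdot 2 d} = \frac{\frac{1}{2} \frac{1}{d}}{8} = \frac{1}{16 d}$)
$f = 4$ ($f = -4 + 4 \cdot 2 = -4 + 8 = 4$)
$P{\left(L \right)} = 4 + \frac{1}{16 L}$ ($P{\left(L \right)} = \frac{1}{16 L} + 4 = 4 + \frac{1}{16 L}$)
$P{\left(94 \right)} + 936 \cdot 0 = \left(4 + \frac{1}{16 \cdot 94}\right) + 936 \cdot 0 = \left(4 + \frac{1}{16} \cdot \frac{1}{94}\right) + 0 = \left(4 + \frac{1}{1504}\right) + 0 = \frac{6017}{1504} + 0 = \frac{6017}{1504}$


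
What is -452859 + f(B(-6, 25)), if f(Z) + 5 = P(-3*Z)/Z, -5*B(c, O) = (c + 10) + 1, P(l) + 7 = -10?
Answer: -452847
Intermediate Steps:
P(l) = -17 (P(l) = -7 - 10 = -17)
B(c, O) = -11/5 - c/5 (B(c, O) = -((c + 10) + 1)/5 = -((10 + c) + 1)/5 = -(11 + c)/5 = -11/5 - c/5)
f(Z) = -5 - 17/Z
-452859 + f(B(-6, 25)) = -452859 + (-5 - 17/(-11/5 - ⅕*(-6))) = -452859 + (-5 - 17/(-11/5 + 6/5)) = -452859 + (-5 - 17/(-1)) = -452859 + (-5 - 17*(-1)) = -452859 + (-5 + 17) = -452859 + 12 = -452847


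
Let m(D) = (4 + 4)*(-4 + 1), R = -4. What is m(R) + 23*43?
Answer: 965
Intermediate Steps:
m(D) = -24 (m(D) = 8*(-3) = -24)
m(R) + 23*43 = -24 + 23*43 = -24 + 989 = 965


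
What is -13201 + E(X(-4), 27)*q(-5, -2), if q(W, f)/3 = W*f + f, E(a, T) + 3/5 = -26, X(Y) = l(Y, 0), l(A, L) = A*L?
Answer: -69197/5 ≈ -13839.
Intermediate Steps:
X(Y) = 0 (X(Y) = Y*0 = 0)
E(a, T) = -133/5 (E(a, T) = -⅗ - 26 = -133/5)
q(W, f) = 3*f + 3*W*f (q(W, f) = 3*(W*f + f) = 3*(f + W*f) = 3*f + 3*W*f)
-13201 + E(X(-4), 27)*q(-5, -2) = -13201 - 399*(-2)*(1 - 5)/5 = -13201 - 399*(-2)*(-4)/5 = -13201 - 133/5*24 = -13201 - 3192/5 = -69197/5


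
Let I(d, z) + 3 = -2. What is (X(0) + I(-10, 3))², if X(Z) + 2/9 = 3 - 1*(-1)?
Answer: 121/81 ≈ 1.4938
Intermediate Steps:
I(d, z) = -5 (I(d, z) = -3 - 2 = -5)
X(Z) = 34/9 (X(Z) = -2/9 + (3 - 1*(-1)) = -2/9 + (3 + 1) = -2/9 + 4 = 34/9)
(X(0) + I(-10, 3))² = (34/9 - 5)² = (-11/9)² = 121/81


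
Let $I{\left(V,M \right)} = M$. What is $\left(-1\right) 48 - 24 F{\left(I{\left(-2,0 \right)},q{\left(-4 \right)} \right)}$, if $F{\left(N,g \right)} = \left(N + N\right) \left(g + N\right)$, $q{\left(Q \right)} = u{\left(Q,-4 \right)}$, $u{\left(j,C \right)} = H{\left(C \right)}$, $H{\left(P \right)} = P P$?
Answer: $-48$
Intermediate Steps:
$H{\left(P \right)} = P^{2}$
$u{\left(j,C \right)} = C^{2}$
$q{\left(Q \right)} = 16$ ($q{\left(Q \right)} = \left(-4\right)^{2} = 16$)
$F{\left(N,g \right)} = 2 N \left(N + g\right)$
$\left(-1\right) 48 - 24 F{\left(I{\left(-2,0 \right)},q{\left(-4 \right)} \right)} = \left(-1\right) 48 - 24 \cdot 2 \cdot 0 \left(0 + 16\right) = -48 - 24 \cdot 2 \cdot 0 \cdot 16 = -48 - 0 = -48 + 0 = -48$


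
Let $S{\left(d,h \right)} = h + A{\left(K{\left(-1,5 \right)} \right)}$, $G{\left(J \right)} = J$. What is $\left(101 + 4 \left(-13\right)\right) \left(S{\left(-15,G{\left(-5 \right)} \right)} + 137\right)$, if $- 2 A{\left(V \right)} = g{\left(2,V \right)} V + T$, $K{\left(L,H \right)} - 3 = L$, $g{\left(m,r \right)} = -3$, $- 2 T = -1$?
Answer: $\frac{26411}{4} \approx 6602.8$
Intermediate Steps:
$T = \frac{1}{2}$ ($T = \left(- \frac{1}{2}\right) \left(-1\right) = \frac{1}{2} \approx 0.5$)
$K{\left(L,H \right)} = 3 + L$
$A{\left(V \right)} = - \frac{1}{4} + \frac{3 V}{2}$ ($A{\left(V \right)} = - \frac{- 3 V + \frac{1}{2}}{2} = - \frac{\frac{1}{2} - 3 V}{2} = - \frac{1}{4} + \frac{3 V}{2}$)
$S{\left(d,h \right)} = \frac{11}{4} + h$ ($S{\left(d,h \right)} = h - \left(\frac{1}{4} - \frac{3 \left(3 - 1\right)}{2}\right) = h + \left(- \frac{1}{4} + \frac{3}{2} \cdot 2\right) = h + \left(- \frac{1}{4} + 3\right) = h + \frac{11}{4} = \frac{11}{4} + h$)
$\left(101 + 4 \left(-13\right)\right) \left(S{\left(-15,G{\left(-5 \right)} \right)} + 137\right) = \left(101 + 4 \left(-13\right)\right) \left(\left(\frac{11}{4} - 5\right) + 137\right) = \left(101 - 52\right) \left(- \frac{9}{4} + 137\right) = 49 \cdot \frac{539}{4} = \frac{26411}{4}$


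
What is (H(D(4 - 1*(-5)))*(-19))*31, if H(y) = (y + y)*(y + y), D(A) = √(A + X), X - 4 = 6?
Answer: -44764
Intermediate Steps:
X = 10 (X = 4 + 6 = 10)
D(A) = √(10 + A) (D(A) = √(A + 10) = √(10 + A))
H(y) = 4*y² (H(y) = (2*y)*(2*y) = 4*y²)
(H(D(4 - 1*(-5)))*(-19))*31 = ((4*(√(10 + (4 - 1*(-5))))²)*(-19))*31 = ((4*(√(10 + (4 + 5)))²)*(-19))*31 = ((4*(√(10 + 9))²)*(-19))*31 = ((4*(√19)²)*(-19))*31 = ((4*19)*(-19))*31 = (76*(-19))*31 = -1444*31 = -44764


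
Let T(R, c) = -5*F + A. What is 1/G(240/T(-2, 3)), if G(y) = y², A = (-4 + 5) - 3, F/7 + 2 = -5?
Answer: 6561/6400 ≈ 1.0252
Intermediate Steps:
F = -49 (F = -14 + 7*(-5) = -14 - 35 = -49)
A = -2 (A = 1 - 3 = -2)
T(R, c) = 243 (T(R, c) = -5*(-49) - 2 = 245 - 2 = 243)
1/G(240/T(-2, 3)) = 1/((240/243)²) = 1/((240*(1/243))²) = 1/((80/81)²) = 1/(6400/6561) = 6561/6400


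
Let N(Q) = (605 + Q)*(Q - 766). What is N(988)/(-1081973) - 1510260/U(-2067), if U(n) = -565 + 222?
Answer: 1633939242402/371116739 ≈ 4402.8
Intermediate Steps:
N(Q) = (-766 + Q)*(605 + Q) (N(Q) = (605 + Q)*(-766 + Q) = (-766 + Q)*(605 + Q))
U(n) = -343
N(988)/(-1081973) - 1510260/U(-2067) = (-463430 + 988² - 161*988)/(-1081973) - 1510260/(-343) = (-463430 + 976144 - 159068)*(-1/1081973) - 1510260*(-1/343) = 353646*(-1/1081973) + 1510260/343 = -353646/1081973 + 1510260/343 = 1633939242402/371116739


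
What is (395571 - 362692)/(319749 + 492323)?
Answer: 32879/812072 ≈ 0.040488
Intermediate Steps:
(395571 - 362692)/(319749 + 492323) = 32879/812072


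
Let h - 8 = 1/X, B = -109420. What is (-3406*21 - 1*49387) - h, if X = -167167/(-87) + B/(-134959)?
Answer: -2729212458949686/22570210693 ≈ -1.2092e+5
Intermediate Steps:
X = 22570210693/11741433 (X = -167167/(-87) - 109420/(-134959) = -167167*(-1/87) - 109420*(-1/134959) = 167167/87 + 109420/134959 = 22570210693/11741433 ≈ 1922.3)
h = 180573426977/22570210693 (h = 8 + 1/(22570210693/11741433) = 8 + 11741433/22570210693 = 180573426977/22570210693 ≈ 8.0005)
(-3406*21 - 1*49387) - h = (-3406*21 - 1*49387) - 1*180573426977/22570210693 = (-71526 - 49387) - 180573426977/22570210693 = -120913 - 180573426977/22570210693 = -2729212458949686/22570210693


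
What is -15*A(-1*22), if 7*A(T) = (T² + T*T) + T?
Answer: -14190/7 ≈ -2027.1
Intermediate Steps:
A(T) = T/7 + 2*T²/7 (A(T) = ((T² + T*T) + T)/7 = ((T² + T²) + T)/7 = (2*T² + T)/7 = (T + 2*T²)/7 = T/7 + 2*T²/7)
-15*A(-1*22) = -15*(-1*22)*(1 + 2*(-1*22))/7 = -15*(-22)*(1 + 2*(-22))/7 = -15*(-22)*(1 - 44)/7 = -15*(-22)*(-43)/7 = -15*946/7 = -14190/7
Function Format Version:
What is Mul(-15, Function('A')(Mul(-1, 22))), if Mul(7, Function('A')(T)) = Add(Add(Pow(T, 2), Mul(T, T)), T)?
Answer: Rational(-14190, 7) ≈ -2027.1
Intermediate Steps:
Function('A')(T) = Add(Mul(Rational(1, 7), T), Mul(Rational(2, 7), Pow(T, 2))) (Function('A')(T) = Mul(Rational(1, 7), Add(Add(Pow(T, 2), Mul(T, T)), T)) = Mul(Rational(1, 7), Add(Add(Pow(T, 2), Pow(T, 2)), T)) = Mul(Rational(1, 7), Add(Mul(2, Pow(T, 2)), T)) = Mul(Rational(1, 7), Add(T, Mul(2, Pow(T, 2)))) = Add(Mul(Rational(1, 7), T), Mul(Rational(2, 7), Pow(T, 2))))
Mul(-15, Function('A')(Mul(-1, 22))) = Mul(-15, Mul(Rational(1, 7), Mul(-1, 22), Add(1, Mul(2, Mul(-1, 22))))) = Mul(-15, Mul(Rational(1, 7), -22, Add(1, Mul(2, -22)))) = Mul(-15, Mul(Rational(1, 7), -22, Add(1, -44))) = Mul(-15, Mul(Rational(1, 7), -22, -43)) = Mul(-15, Rational(946, 7)) = Rational(-14190, 7)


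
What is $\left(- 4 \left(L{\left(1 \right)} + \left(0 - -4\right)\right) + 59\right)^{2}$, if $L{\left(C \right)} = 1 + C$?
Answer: $1225$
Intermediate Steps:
$\left(- 4 \left(L{\left(1 \right)} + \left(0 - -4\right)\right) + 59\right)^{2} = \left(- 4 \left(\left(1 + 1\right) + \left(0 - -4\right)\right) + 59\right)^{2} = \left(- 4 \left(2 + \left(0 + 4\right)\right) + 59\right)^{2} = \left(- 4 \left(2 + 4\right) + 59\right)^{2} = \left(\left(-4\right) 6 + 59\right)^{2} = \left(-24 + 59\right)^{2} = 35^{2} = 1225$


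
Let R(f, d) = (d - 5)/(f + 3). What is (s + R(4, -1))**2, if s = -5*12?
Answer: 181476/49 ≈ 3703.6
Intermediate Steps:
R(f, d) = (-5 + d)/(3 + f)
s = -60
(s + R(4, -1))**2 = (-60 + (-5 - 1)/(3 + 4))**2 = (-60 - 6/7)**2 = (-426/7)**2 = 181476/49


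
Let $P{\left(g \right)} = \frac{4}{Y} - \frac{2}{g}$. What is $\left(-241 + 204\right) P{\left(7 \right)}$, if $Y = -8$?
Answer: $\frac{407}{14} \approx 29.071$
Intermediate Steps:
$P{\left(g \right)} = - \frac{1}{2} - \frac{2}{g}$ ($P{\left(g \right)} = \frac{4}{-8} - \frac{2}{g} = 4 \left(- \frac{1}{8}\right) - \frac{2}{g} = - \frac{1}{2} - \frac{2}{g}$)
$\left(-241 + 204\right) P{\left(7 \right)} = \left(-241 + 204\right) \frac{-4 - 7}{2 \cdot 7} = - 37 \cdot \frac{1}{2} \cdot \frac{1}{7} \left(-4 - 7\right) = - 37 \cdot \frac{1}{2} \cdot \frac{1}{7} \left(-11\right) = \left(-37\right) \left(- \frac{11}{14}\right) = \frac{407}{14}$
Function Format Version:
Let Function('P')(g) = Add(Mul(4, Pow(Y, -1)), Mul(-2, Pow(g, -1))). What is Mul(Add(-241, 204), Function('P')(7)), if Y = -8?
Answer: Rational(407, 14) ≈ 29.071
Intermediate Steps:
Function('P')(g) = Add(Rational(-1, 2), Mul(-2, Pow(g, -1))) (Function('P')(g) = Add(Mul(4, Pow(-8, -1)), Mul(-2, Pow(g, -1))) = Add(Mul(4, Rational(-1, 8)), Mul(-2, Pow(g, -1))) = Add(Rational(-1, 2), Mul(-2, Pow(g, -1))))
Mul(Add(-241, 204), Function('P')(7)) = Mul(Add(-241, 204), Mul(Rational(1, 2), Pow(7, -1), Add(-4, Mul(-1, 7)))) = Mul(-37, Mul(Rational(1, 2), Rational(1, 7), Add(-4, -7))) = Mul(-37, Mul(Rational(1, 2), Rational(1, 7), -11)) = Mul(-37, Rational(-11, 14)) = Rational(407, 14)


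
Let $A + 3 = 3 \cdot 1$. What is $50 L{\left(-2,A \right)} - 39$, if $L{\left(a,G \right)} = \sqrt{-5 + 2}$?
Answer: $-39 + 50 i \sqrt{3} \approx -39.0 + 86.603 i$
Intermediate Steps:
$A = 0$ ($A = -3 + 3 \cdot 1 = -3 + 3 = 0$)
$L{\left(a,G \right)} = i \sqrt{3}$ ($L{\left(a,G \right)} = \sqrt{-3} = i \sqrt{3}$)
$50 L{\left(-2,A \right)} - 39 = 50 i \sqrt{3} - 39 = -39 + 50 i \sqrt{3}$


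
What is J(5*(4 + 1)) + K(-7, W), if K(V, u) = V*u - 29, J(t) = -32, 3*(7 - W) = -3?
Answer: -117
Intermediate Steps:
W = 8 (W = 7 - 1/3*(-3) = 7 + 1 = 8)
K(V, u) = -29 + V*u
J(5*(4 + 1)) + K(-7, W) = -32 + (-29 - 7*8) = -32 + (-29 - 56) = -32 - 85 = -117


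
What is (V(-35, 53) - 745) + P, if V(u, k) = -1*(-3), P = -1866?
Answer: -2608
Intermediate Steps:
V(u, k) = 3
(V(-35, 53) - 745) + P = (3 - 745) - 1866 = -742 - 1866 = -2608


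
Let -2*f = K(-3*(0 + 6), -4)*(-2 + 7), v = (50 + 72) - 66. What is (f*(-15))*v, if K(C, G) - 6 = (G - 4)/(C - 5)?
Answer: 306600/23 ≈ 13330.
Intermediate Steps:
v = 56 (v = 122 - 66 = 56)
K(C, G) = 6 + (-4 + G)/(-5 + C) (K(C, G) = 6 + (G - 4)/(C - 5) = 6 + (-4 + G)/(-5 + C))
f = -365/23 (f = -(-34 - 4 + 6*(-3*(0 + 6)))/(-5 - 3*(0 + 6))*(-2 + 7)/2 = -(-34 - 4 + 6*(-3*6))/(-5 - 3*6)*5/2 = -(-34 - 4 + 6*(-18))/(-5 - 18)*5/2 = -(-34 - 4 - 108)/(-23)*5/2 = -(-1/23*(-146))*5/2 = -73*5/23 = -½*730/23 = -365/23 ≈ -15.870)
(f*(-15))*v = -365/23*(-15)*56 = (5475/23)*56 = 306600/23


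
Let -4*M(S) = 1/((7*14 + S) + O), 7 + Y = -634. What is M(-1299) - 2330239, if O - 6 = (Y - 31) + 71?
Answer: -16740436975/7184 ≈ -2.3302e+6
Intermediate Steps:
Y = -641 (Y = -7 - 634 = -641)
O = -595 (O = 6 + ((-641 - 31) + 71) = 6 + (-672 + 71) = 6 - 601 = -595)
M(S) = -1/(4*(-497 + S)) (M(S) = -1/(4*((7*14 + S) - 595)) = -1/(4*((98 + S) - 595)) = -1/(4*(-497 + S)))
M(-1299) - 2330239 = -1/(-1988 + 4*(-1299)) - 2330239 = -1/(-1988 - 5196) - 2330239 = -1/(-7184) - 2330239 = -1*(-1/7184) - 2330239 = 1/7184 - 2330239 = -16740436975/7184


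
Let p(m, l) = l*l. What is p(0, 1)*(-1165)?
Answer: -1165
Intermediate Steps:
p(m, l) = l²
p(0, 1)*(-1165) = 1²*(-1165) = 1*(-1165) = -1165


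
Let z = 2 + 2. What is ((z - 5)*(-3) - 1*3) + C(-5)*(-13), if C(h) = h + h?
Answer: 130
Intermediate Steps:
z = 4
C(h) = 2*h
((z - 5)*(-3) - 1*3) + C(-5)*(-13) = ((4 - 5)*(-3) - 1*3) + (2*(-5))*(-13) = (-1*(-3) - 3) - 10*(-13) = (3 - 3) + 130 = 0 + 130 = 130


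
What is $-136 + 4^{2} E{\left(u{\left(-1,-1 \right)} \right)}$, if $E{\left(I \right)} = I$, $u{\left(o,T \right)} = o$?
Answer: $-152$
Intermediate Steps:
$-136 + 4^{2} E{\left(u{\left(-1,-1 \right)} \right)} = -136 + 4^{2} \left(-1\right) = -136 + 16 \left(-1\right) = -136 - 16 = -152$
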